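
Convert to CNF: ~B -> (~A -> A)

~B -> (~A -> A)
= ~~B | (~A -> A)   [eliminate ->]
= ~~B | ~~A | A   [eliminate ->]
= B | ~~A | A   [double negation]
= B | A | A   [double negation]
= B | A   [simplify]

B | A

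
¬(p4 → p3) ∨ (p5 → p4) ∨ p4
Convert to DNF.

¬p5 ∨ p4

¬(p4 → p3) ∨ (p5 → p4) ∨ p4
= ¬(¬p4 ∨ p3) ∨ (p5 → p4) ∨ p4   [eliminate →]
= ¬(¬p4 ∨ p3) ∨ ¬p5 ∨ p4 ∨ p4   [eliminate →]
= (¬¬p4 ∧ ¬p3) ∨ ¬p5 ∨ p4 ∨ p4   [De Morgan]
= (p4 ∧ ¬p3) ∨ ¬p5 ∨ p4 ∨ p4   [double negation]
= ¬p5 ∨ p4   [simplify]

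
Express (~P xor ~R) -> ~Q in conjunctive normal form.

(~P xor ~R) -> ~Q
⇔ ~(~P xor ~R) | ~Q
⇔ ~((~P | ~R) & ~(~P & ~R)) | ~Q
⇔ ~(~P | ~R) | ~~(~P & ~R) | ~Q
⇔ (~~P & ~~R) | ~~(~P & ~R) | ~Q
⇔ (P & ~~R) | ~~(~P & ~R) | ~Q
⇔ (P & R) | ~~(~P & ~R) | ~Q
⇔ (P & R) | (~P & ~R) | ~Q
⇔ (P | ~P | ~Q) & (P | ~R | ~Q) & (R | ~P | ~Q) & (R | ~R | ~Q)
⇔ (P | ~R | ~Q) & (R | ~P | ~Q)

(P | ~R | ~Q) & (R | ~P | ~Q)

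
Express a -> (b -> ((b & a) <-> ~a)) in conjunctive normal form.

~a | ~b

a -> (b -> ((b & a) <-> ~a))
≡ ~a | (b -> ((b & a) <-> ~a))   — eliminate ->
≡ ~a | ~b | ((b & a) <-> ~a)   — eliminate ->
≡ ~a | ~b | (((b & a) -> ~a) & (~a -> (b & a)))   — eliminate <->
≡ ~a | ~b | ((~(b & a) | ~a) & (~a -> (b & a)))   — eliminate ->
≡ ~a | ~b | ((~(b & a) | ~a) & (~~a | (b & a)))   — eliminate ->
≡ ~a | ~b | ((~b | ~a | ~a) & (~~a | (b & a)))   — De Morgan
≡ ~a | ~b | ((~b | ~a | ~a) & (a | (b & a)))   — double negation
≡ (~a | ~b | ~b | ~a | ~a) & (~a | ~b | a | b) & (~a | ~b | a | a)   — distribute | over &
≡ ~a | ~b   — simplify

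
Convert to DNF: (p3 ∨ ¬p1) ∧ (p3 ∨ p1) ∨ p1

(p3 ∨ ¬p1) ∧ (p3 ∨ p1) ∨ p1
≡ p3 ∧ p3 ∨ p3 ∧ p1 ∨ ¬p1 ∧ p3 ∨ ¬p1 ∧ p1 ∨ p1   [distribute ∧ over ∨]
≡ p3 ∨ p1   [simplify]

p3 ∨ p1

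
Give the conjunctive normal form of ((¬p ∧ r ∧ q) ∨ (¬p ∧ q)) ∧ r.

((¬p ∧ r ∧ q) ∨ (¬p ∧ q)) ∧ r
= (¬p ∨ ¬p) ∧ (¬p ∨ q) ∧ (r ∨ ¬p) ∧ (r ∨ q) ∧ (q ∨ ¬p) ∧ (q ∨ q) ∧ r   (distribute ∨ over ∧)
= ¬p ∧ q ∧ r   (simplify)

¬p ∧ q ∧ r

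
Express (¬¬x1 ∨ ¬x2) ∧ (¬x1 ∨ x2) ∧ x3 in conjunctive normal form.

(x1 ∨ ¬x2) ∧ (¬x1 ∨ x2) ∧ x3

(¬¬x1 ∨ ¬x2) ∧ (¬x1 ∨ x2) ∧ x3
≡ (x1 ∨ ¬x2) ∧ (¬x1 ∨ x2) ∧ x3   [double negation]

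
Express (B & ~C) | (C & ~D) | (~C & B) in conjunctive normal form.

(B & ~C) | (C & ~D) | (~C & B)
≡ (B | C | ~C) & (B | C | B) & (B | ~D | ~C) & (B | ~D | B) & (~C | C | ~C) & (~C | C | B) & (~C | ~D | ~C) & (~C | ~D | B)   — distribute | over &
≡ (B | C) & (B | ~D) & (~C | ~D)   — simplify

(B | C) & (B | ~D) & (~C | ~D)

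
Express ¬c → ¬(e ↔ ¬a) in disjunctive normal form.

¬c → ¬(e ↔ ¬a)
⇔ ¬¬c ∨ ¬(e ↔ ¬a)   [eliminate →]
⇔ ¬¬c ∨ ¬((e → ¬a) ∧ (¬a → e))   [eliminate ↔]
⇔ ¬¬c ∨ ¬((¬e ∨ ¬a) ∧ (¬a → e))   [eliminate →]
⇔ ¬¬c ∨ ¬((¬e ∨ ¬a) ∧ (¬¬a ∨ e))   [eliminate →]
⇔ c ∨ ¬((¬e ∨ ¬a) ∧ (¬¬a ∨ e))   [double negation]
⇔ c ∨ ¬(¬e ∨ ¬a) ∨ ¬(¬¬a ∨ e)   [De Morgan]
⇔ c ∨ (¬¬e ∧ ¬¬a) ∨ ¬(¬¬a ∨ e)   [De Morgan]
⇔ c ∨ (e ∧ ¬¬a) ∨ ¬(¬¬a ∨ e)   [double negation]
⇔ c ∨ (e ∧ a) ∨ ¬(¬¬a ∨ e)   [double negation]
⇔ c ∨ (e ∧ a) ∨ (¬¬¬a ∧ ¬e)   [De Morgan]
⇔ c ∨ (e ∧ a) ∨ (¬a ∧ ¬e)   [double negation]

c ∨ (e ∧ a) ∨ (¬a ∧ ¬e)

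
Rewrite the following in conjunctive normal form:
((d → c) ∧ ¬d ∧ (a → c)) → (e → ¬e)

(d ∨ a ∨ ¬e) ∧ (d ∨ ¬c ∨ ¬e)

((d → c) ∧ ¬d ∧ (a → c)) → (e → ¬e)
⇔ ¬((d → c) ∧ ¬d ∧ (a → c)) ∨ (e → ¬e)   [eliminate →]
⇔ ¬((¬d ∨ c) ∧ ¬d ∧ (a → c)) ∨ (e → ¬e)   [eliminate →]
⇔ ¬((¬d ∨ c) ∧ ¬d ∧ (¬a ∨ c)) ∨ (e → ¬e)   [eliminate →]
⇔ ¬((¬d ∨ c) ∧ ¬d ∧ (¬a ∨ c)) ∨ ¬e ∨ ¬e   [eliminate →]
⇔ ¬(¬d ∨ c) ∨ ¬¬d ∨ ¬(¬a ∨ c) ∨ ¬e ∨ ¬e   [De Morgan]
⇔ (¬¬d ∧ ¬c) ∨ ¬¬d ∨ ¬(¬a ∨ c) ∨ ¬e ∨ ¬e   [De Morgan]
⇔ (d ∧ ¬c) ∨ ¬¬d ∨ ¬(¬a ∨ c) ∨ ¬e ∨ ¬e   [double negation]
⇔ (d ∧ ¬c) ∨ d ∨ ¬(¬a ∨ c) ∨ ¬e ∨ ¬e   [double negation]
⇔ (d ∧ ¬c) ∨ d ∨ (¬¬a ∧ ¬c) ∨ ¬e ∨ ¬e   [De Morgan]
⇔ (d ∧ ¬c) ∨ d ∨ (a ∧ ¬c) ∨ ¬e ∨ ¬e   [double negation]
⇔ (d ∨ d ∨ a ∨ ¬e ∨ ¬e) ∧ (d ∨ d ∨ ¬c ∨ ¬e ∨ ¬e) ∧ (¬c ∨ d ∨ a ∨ ¬e ∨ ¬e) ∧ (¬c ∨ d ∨ ¬c ∨ ¬e ∨ ¬e)   [distribute ∨ over ∧]
⇔ (d ∨ a ∨ ¬e) ∧ (d ∨ ¬c ∨ ¬e)   [simplify]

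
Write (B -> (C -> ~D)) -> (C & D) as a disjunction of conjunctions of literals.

(B -> (C -> ~D)) -> (C & D)
⇔ ~(B -> (C -> ~D)) | (C & D)   (eliminate ->)
⇔ ~(~B | (C -> ~D)) | (C & D)   (eliminate ->)
⇔ ~(~B | ~C | ~D) | (C & D)   (eliminate ->)
⇔ (~~B & ~~C & ~~D) | (C & D)   (De Morgan)
⇔ (B & ~~C & ~~D) | (C & D)   (double negation)
⇔ (B & C & ~~D) | (C & D)   (double negation)
⇔ (B & C & D) | (C & D)   (double negation)
⇔ C & D   (simplify)

C & D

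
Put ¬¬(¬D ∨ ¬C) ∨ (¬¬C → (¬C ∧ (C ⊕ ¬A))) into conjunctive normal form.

¬D ∨ ¬C

¬¬(¬D ∨ ¬C) ∨ (¬¬C → (¬C ∧ (C ⊕ ¬A)))
≡ ¬¬(¬D ∨ ¬C) ∨ ¬¬¬C ∨ (¬C ∧ (C ⊕ ¬A))   — eliminate →
≡ ¬¬(¬D ∨ ¬C) ∨ ¬¬¬C ∨ (¬C ∧ (C ∨ ¬A) ∧ ¬(C ∧ ¬A))   — expand ⊕
≡ ¬D ∨ ¬C ∨ ¬¬¬C ∨ (¬C ∧ (C ∨ ¬A) ∧ ¬(C ∧ ¬A))   — double negation
≡ ¬D ∨ ¬C ∨ ¬C ∨ (¬C ∧ (C ∨ ¬A) ∧ ¬(C ∧ ¬A))   — double negation
≡ ¬D ∨ ¬C ∨ ¬C ∨ (¬C ∧ (C ∨ ¬A) ∧ (¬C ∨ ¬¬A))   — De Morgan
≡ ¬D ∨ ¬C ∨ ¬C ∨ (¬C ∧ (C ∨ ¬A) ∧ (¬C ∨ A))   — double negation
≡ (¬D ∨ ¬C ∨ ¬C ∨ ¬C) ∧ (¬D ∨ ¬C ∨ ¬C ∨ C ∨ ¬A) ∧ (¬D ∨ ¬C ∨ ¬C ∨ ¬C ∨ A)   — distribute ∨ over ∧
≡ ¬D ∨ ¬C   — simplify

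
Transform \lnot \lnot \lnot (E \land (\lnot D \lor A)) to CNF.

(\lnot E \lor D) \land (\lnot E \lor \lnot A)

\lnot \lnot \lnot (E \land (\lnot D \lor A))
= \lnot (E \land (\lnot D \lor A))   [double negation]
= \lnot E \lor \lnot (\lnot D \lor A)   [De Morgan]
= \lnot E \lor \lnot \lnot D \land \lnot A   [De Morgan]
= \lnot E \lor D \land \lnot A   [double negation]
= (\lnot E \lor D) \land (\lnot E \lor \lnot A)   [distribute \lor over \land]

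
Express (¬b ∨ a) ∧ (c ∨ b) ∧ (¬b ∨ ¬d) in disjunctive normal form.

(¬b ∧ c) ∨ (a ∧ c ∧ ¬d) ∨ (a ∧ b ∧ ¬d)

(¬b ∨ a) ∧ (c ∨ b) ∧ (¬b ∨ ¬d)
≡ (¬b ∧ c ∧ ¬b) ∨ (¬b ∧ c ∧ ¬d) ∨ (¬b ∧ b ∧ ¬b) ∨ (¬b ∧ b ∧ ¬d) ∨ (a ∧ c ∧ ¬b) ∨ (a ∧ c ∧ ¬d) ∨ (a ∧ b ∧ ¬b) ∨ (a ∧ b ∧ ¬d)   [distribute ∧ over ∨]
≡ (¬b ∧ c) ∨ (a ∧ c ∧ ¬d) ∨ (a ∧ b ∧ ¬d)   [simplify]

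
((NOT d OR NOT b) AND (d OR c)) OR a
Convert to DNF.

((NOT d OR NOT b) AND (d OR c)) OR a
= (NOT d AND d) OR (NOT d AND c) OR (NOT b AND d) OR (NOT b AND c) OR a   (distribute AND over OR)
= (NOT d AND c) OR (NOT b AND d) OR (NOT b AND c) OR a   (simplify)

(NOT d AND c) OR (NOT b AND d) OR (NOT b AND c) OR a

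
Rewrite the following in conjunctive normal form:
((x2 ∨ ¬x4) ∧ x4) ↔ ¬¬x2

¬x2 ∨ x4

((x2 ∨ ¬x4) ∧ x4) ↔ ¬¬x2
≡ (((x2 ∨ ¬x4) ∧ x4) → ¬¬x2) ∧ (¬¬x2 → ((x2 ∨ ¬x4) ∧ x4))   [eliminate ↔]
≡ (¬((x2 ∨ ¬x4) ∧ x4) ∨ ¬¬x2) ∧ (¬¬x2 → ((x2 ∨ ¬x4) ∧ x4))   [eliminate →]
≡ (¬((x2 ∨ ¬x4) ∧ x4) ∨ ¬¬x2) ∧ (¬¬¬x2 ∨ ((x2 ∨ ¬x4) ∧ x4))   [eliminate →]
≡ (¬(x2 ∨ ¬x4) ∨ ¬x4 ∨ ¬¬x2) ∧ (¬¬¬x2 ∨ ((x2 ∨ ¬x4) ∧ x4))   [De Morgan]
≡ ((¬x2 ∧ ¬¬x4) ∨ ¬x4 ∨ ¬¬x2) ∧ (¬¬¬x2 ∨ ((x2 ∨ ¬x4) ∧ x4))   [De Morgan]
≡ ((¬x2 ∧ x4) ∨ ¬x4 ∨ ¬¬x2) ∧ (¬¬¬x2 ∨ ((x2 ∨ ¬x4) ∧ x4))   [double negation]
≡ ((¬x2 ∧ x4) ∨ ¬x4 ∨ x2) ∧ (¬¬¬x2 ∨ ((x2 ∨ ¬x4) ∧ x4))   [double negation]
≡ ((¬x2 ∧ x4) ∨ ¬x4 ∨ x2) ∧ (¬x2 ∨ ((x2 ∨ ¬x4) ∧ x4))   [double negation]
≡ (¬x2 ∨ ¬x4 ∨ x2) ∧ (x4 ∨ ¬x4 ∨ x2) ∧ (¬x2 ∨ x2 ∨ ¬x4) ∧ (¬x2 ∨ x4)   [distribute ∨ over ∧]
≡ ¬x2 ∨ x4   [simplify]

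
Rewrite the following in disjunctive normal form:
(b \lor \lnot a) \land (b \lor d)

(b \lor \lnot a) \land (b \lor d)
= (b \land b) \lor (b \land d) \lor (\lnot a \land b) \lor (\lnot a \land d)
= b \lor (\lnot a \land d)

b \lor (\lnot a \land d)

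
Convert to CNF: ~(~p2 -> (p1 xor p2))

~(~p2 -> (p1 xor p2))
= ~(~~p2 | (p1 xor p2))   [eliminate ->]
= ~(~~p2 | ((p1 | p2) & ~(p1 & p2)))   [expand xor]
= ~~~p2 & ~((p1 | p2) & ~(p1 & p2))   [De Morgan]
= ~p2 & ~((p1 | p2) & ~(p1 & p2))   [double negation]
= ~p2 & (~(p1 | p2) | ~~(p1 & p2))   [De Morgan]
= ~p2 & ((~p1 & ~p2) | ~~(p1 & p2))   [De Morgan]
= ~p2 & ((~p1 & ~p2) | (p1 & p2))   [double negation]
= ~p2 & (~p1 | p1) & (~p1 | p2) & (~p2 | p1) & (~p2 | p2)   [distribute | over &]
= ~p2 & (~p1 | p2)   [simplify]

~p2 & (~p1 | p2)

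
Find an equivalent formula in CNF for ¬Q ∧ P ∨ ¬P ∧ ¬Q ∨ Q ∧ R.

¬Q ∧ P ∨ ¬P ∧ ¬Q ∨ Q ∧ R
= (¬Q ∨ ¬P ∨ Q) ∧ (¬Q ∨ ¬P ∨ R) ∧ (¬Q ∨ ¬Q ∨ Q) ∧ (¬Q ∨ ¬Q ∨ R) ∧ (P ∨ ¬P ∨ Q) ∧ (P ∨ ¬P ∨ R) ∧ (P ∨ ¬Q ∨ Q) ∧ (P ∨ ¬Q ∨ R)   — distribute ∨ over ∧
= ¬Q ∨ R   — simplify

¬Q ∨ R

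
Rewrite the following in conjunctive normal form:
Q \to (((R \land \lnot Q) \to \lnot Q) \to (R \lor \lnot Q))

Q \to (((R \land \lnot Q) \to \lnot Q) \to (R \lor \lnot Q))
= \lnot Q \lor (((R \land \lnot Q) \to \lnot Q) \to (R \lor \lnot Q))   — eliminate \to
= \lnot Q \lor \lnot ((R \land \lnot Q) \to \lnot Q) \lor R \lor \lnot Q   — eliminate \to
= \lnot Q \lor \lnot (\lnot (R \land \lnot Q) \lor \lnot Q) \lor R \lor \lnot Q   — eliminate \to
= \lnot Q \lor (\lnot \lnot (R \land \lnot Q) \land \lnot \lnot Q) \lor R \lor \lnot Q   — De Morgan
= \lnot Q \lor (R \land \lnot Q \land \lnot \lnot Q) \lor R \lor \lnot Q   — double negation
= \lnot Q \lor (R \land \lnot Q \land Q) \lor R \lor \lnot Q   — double negation
= (\lnot Q \lor R \lor R \lor \lnot Q) \land (\lnot Q \lor \lnot Q \lor R \lor \lnot Q) \land (\lnot Q \lor Q \lor R \lor \lnot Q)   — distribute \lor over \land
= \lnot Q \lor R   — simplify

\lnot Q \lor R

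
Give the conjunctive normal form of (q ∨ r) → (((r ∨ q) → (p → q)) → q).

(q ∨ r) → (((r ∨ q) → (p → q)) → q)
= ¬(q ∨ r) ∨ (((r ∨ q) → (p → q)) → q)
= ¬(q ∨ r) ∨ ¬((r ∨ q) → (p → q)) ∨ q
= ¬(q ∨ r) ∨ ¬(¬(r ∨ q) ∨ (p → q)) ∨ q
= ¬(q ∨ r) ∨ ¬(¬(r ∨ q) ∨ ¬p ∨ q) ∨ q
= (¬q ∧ ¬r) ∨ ¬(¬(r ∨ q) ∨ ¬p ∨ q) ∨ q
= (¬q ∧ ¬r) ∨ (¬¬(r ∨ q) ∧ ¬¬p ∧ ¬q) ∨ q
= (¬q ∧ ¬r) ∨ ((r ∨ q) ∧ ¬¬p ∧ ¬q) ∨ q
= (¬q ∧ ¬r) ∨ ((r ∨ q) ∧ p ∧ ¬q) ∨ q
= (¬q ∨ r ∨ q ∨ q) ∧ (¬q ∨ p ∨ q) ∧ (¬q ∨ ¬q ∨ q) ∧ (¬r ∨ r ∨ q ∨ q) ∧ (¬r ∨ p ∨ q) ∧ (¬r ∨ ¬q ∨ q)
= ¬r ∨ p ∨ q

¬r ∨ p ∨ q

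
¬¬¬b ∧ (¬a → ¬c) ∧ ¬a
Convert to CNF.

¬b ∧ (a ∨ ¬c) ∧ ¬a

¬¬¬b ∧ (¬a → ¬c) ∧ ¬a
⇔ ¬¬¬b ∧ (¬¬a ∨ ¬c) ∧ ¬a
⇔ ¬b ∧ (¬¬a ∨ ¬c) ∧ ¬a
⇔ ¬b ∧ (a ∨ ¬c) ∧ ¬a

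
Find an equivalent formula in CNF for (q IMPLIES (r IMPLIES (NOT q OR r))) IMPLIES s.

(q IMPLIES (r IMPLIES (NOT q OR r))) IMPLIES s
≡ NOT (q IMPLIES (r IMPLIES (NOT q OR r))) OR s   [eliminate IMPLIES]
≡ NOT (NOT q OR (r IMPLIES (NOT q OR r))) OR s   [eliminate IMPLIES]
≡ NOT (NOT q OR NOT r OR NOT q OR r) OR s   [eliminate IMPLIES]
≡ (NOT NOT q AND NOT NOT r AND NOT NOT q AND NOT r) OR s   [De Morgan]
≡ (q AND NOT NOT r AND NOT NOT q AND NOT r) OR s   [double negation]
≡ (q AND r AND NOT NOT q AND NOT r) OR s   [double negation]
≡ (q AND r AND q AND NOT r) OR s   [double negation]
≡ (q OR s) AND (r OR s) AND (q OR s) AND (NOT r OR s)   [distribute OR over AND]
≡ (q OR s) AND (r OR s) AND (NOT r OR s)   [simplify]

(q OR s) AND (r OR s) AND (NOT r OR s)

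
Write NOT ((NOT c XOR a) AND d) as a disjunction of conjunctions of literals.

(c AND NOT a) OR (a AND NOT c) OR NOT d

NOT ((NOT c XOR a) AND d)
≡ NOT (((NOT c AND NOT a) OR (NOT NOT c AND a)) AND d)   [expand XOR]
≡ NOT ((NOT c AND NOT a) OR (NOT NOT c AND a)) OR NOT d   [De Morgan]
≡ (NOT (NOT c AND NOT a) AND NOT (NOT NOT c AND a)) OR NOT d   [De Morgan]
≡ ((NOT NOT c OR NOT NOT a) AND NOT (NOT NOT c AND a)) OR NOT d   [De Morgan]
≡ ((c OR NOT NOT a) AND NOT (NOT NOT c AND a)) OR NOT d   [double negation]
≡ ((c OR a) AND NOT (NOT NOT c AND a)) OR NOT d   [double negation]
≡ ((c OR a) AND (NOT NOT NOT c OR NOT a)) OR NOT d   [De Morgan]
≡ ((c OR a) AND (NOT c OR NOT a)) OR NOT d   [double negation]
≡ (c AND NOT c) OR (c AND NOT a) OR (a AND NOT c) OR (a AND NOT a) OR NOT d   [distribute AND over OR]
≡ (c AND NOT a) OR (a AND NOT c) OR NOT d   [simplify]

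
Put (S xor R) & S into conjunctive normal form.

(S xor R) & S
≡ (S | R) & ~(S & R) & S   — expand xor
≡ (S | R) & (~S | ~R) & S   — De Morgan
≡ (~S | ~R) & S   — simplify

(~S | ~R) & S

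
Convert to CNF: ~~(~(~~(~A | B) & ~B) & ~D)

(A | B) & ~D

~~(~(~~(~A | B) & ~B) & ~D)
≡ ~(~~(~A | B) & ~B) & ~D   [double negation]
≡ (~~~(~A | B) | ~~B) & ~D   [De Morgan]
≡ (~(~A | B) | ~~B) & ~D   [double negation]
≡ ((~~A & ~B) | ~~B) & ~D   [De Morgan]
≡ ((A & ~B) | ~~B) & ~D   [double negation]
≡ ((A & ~B) | B) & ~D   [double negation]
≡ (A | B) & (~B | B) & ~D   [distribute | over &]
≡ (A | B) & ~D   [simplify]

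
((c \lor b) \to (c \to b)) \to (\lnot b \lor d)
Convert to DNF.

\lnot b \lor d

((c \lor b) \to (c \to b)) \to (\lnot b \lor d)
= \lnot ((c \lor b) \to (c \to b)) \lor \lnot b \lor d   [eliminate \to]
= \lnot (\lnot (c \lor b) \lor (c \to b)) \lor \lnot b \lor d   [eliminate \to]
= \lnot (\lnot (c \lor b) \lor \lnot c \lor b) \lor \lnot b \lor d   [eliminate \to]
= (\lnot \lnot (c \lor b) \land \lnot \lnot c \land \lnot b) \lor \lnot b \lor d   [De Morgan]
= ((c \lor b) \land \lnot \lnot c \land \lnot b) \lor \lnot b \lor d   [double negation]
= ((c \lor b) \land c \land \lnot b) \lor \lnot b \lor d   [double negation]
= (c \land c \land \lnot b) \lor (b \land c \land \lnot b) \lor \lnot b \lor d   [distribute \land over \lor]
= \lnot b \lor d   [simplify]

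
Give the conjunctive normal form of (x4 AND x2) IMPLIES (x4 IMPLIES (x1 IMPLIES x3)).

(x4 AND x2) IMPLIES (x4 IMPLIES (x1 IMPLIES x3))
≡ NOT (x4 AND x2) OR (x4 IMPLIES (x1 IMPLIES x3))
≡ NOT (x4 AND x2) OR NOT x4 OR (x1 IMPLIES x3)
≡ NOT (x4 AND x2) OR NOT x4 OR NOT x1 OR x3
≡ NOT x4 OR NOT x2 OR NOT x4 OR NOT x1 OR x3
≡ NOT x4 OR NOT x2 OR NOT x1 OR x3

NOT x4 OR NOT x2 OR NOT x1 OR x3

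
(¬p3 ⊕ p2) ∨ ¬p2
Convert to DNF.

(¬p3 ⊕ p2) ∨ ¬p2
≡ (¬p3 ∧ ¬p2) ∨ (¬¬p3 ∧ p2) ∨ ¬p2   [expand ⊕]
≡ (¬p3 ∧ ¬p2) ∨ (p3 ∧ p2) ∨ ¬p2   [double negation]
≡ (p3 ∧ p2) ∨ ¬p2   [simplify]

(p3 ∧ p2) ∨ ¬p2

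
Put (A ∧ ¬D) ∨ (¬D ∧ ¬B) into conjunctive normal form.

(A ∨ ¬B) ∧ ¬D

(A ∧ ¬D) ∨ (¬D ∧ ¬B)
= (A ∨ ¬D) ∧ (A ∨ ¬B) ∧ (¬D ∨ ¬D) ∧ (¬D ∨ ¬B)
= (A ∨ ¬B) ∧ ¬D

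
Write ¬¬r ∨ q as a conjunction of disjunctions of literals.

¬¬r ∨ q
= r ∨ q

r ∨ q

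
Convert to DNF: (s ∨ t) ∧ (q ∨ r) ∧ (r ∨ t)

(s ∨ t) ∧ (q ∨ r) ∧ (r ∨ t)
⇔ (s ∧ q ∧ r) ∨ (s ∧ q ∧ t) ∨ (s ∧ r ∧ r) ∨ (s ∧ r ∧ t) ∨ (t ∧ q ∧ r) ∨ (t ∧ q ∧ t) ∨ (t ∧ r ∧ r) ∨ (t ∧ r ∧ t)   [distribute ∧ over ∨]
⇔ (s ∧ r) ∨ (t ∧ q) ∨ (t ∧ r)   [simplify]

(s ∧ r) ∨ (t ∧ q) ∨ (t ∧ r)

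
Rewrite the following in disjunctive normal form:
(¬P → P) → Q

¬P ∨ Q

(¬P → P) → Q
= ¬(¬P → P) ∨ Q   — eliminate →
= ¬(¬¬P ∨ P) ∨ Q   — eliminate →
= (¬¬¬P ∧ ¬P) ∨ Q   — De Morgan
= (¬P ∧ ¬P) ∨ Q   — double negation
= ¬P ∨ Q   — simplify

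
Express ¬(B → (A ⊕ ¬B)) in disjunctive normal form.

B ∧ ¬A

¬(B → (A ⊕ ¬B))
⇔ ¬(¬B ∨ (A ⊕ ¬B))   [eliminate →]
⇔ ¬(¬B ∨ (A ∧ ¬¬B) ∨ (¬A ∧ ¬B))   [expand ⊕]
⇔ ¬¬B ∧ ¬(A ∧ ¬¬B) ∧ ¬(¬A ∧ ¬B)   [De Morgan]
⇔ B ∧ ¬(A ∧ ¬¬B) ∧ ¬(¬A ∧ ¬B)   [double negation]
⇔ B ∧ (¬A ∨ ¬¬¬B) ∧ ¬(¬A ∧ ¬B)   [De Morgan]
⇔ B ∧ (¬A ∨ ¬B) ∧ ¬(¬A ∧ ¬B)   [double negation]
⇔ B ∧ (¬A ∨ ¬B) ∧ (¬¬A ∨ ¬¬B)   [De Morgan]
⇔ B ∧ (¬A ∨ ¬B) ∧ (A ∨ ¬¬B)   [double negation]
⇔ B ∧ (¬A ∨ ¬B) ∧ (A ∨ B)   [double negation]
⇔ (B ∧ ¬A ∧ A) ∨ (B ∧ ¬A ∧ B) ∨ (B ∧ ¬B ∧ A) ∨ (B ∧ ¬B ∧ B)   [distribute ∧ over ∨]
⇔ B ∧ ¬A   [simplify]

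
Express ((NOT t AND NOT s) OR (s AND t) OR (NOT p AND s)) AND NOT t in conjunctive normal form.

(NOT s OR t OR NOT p) AND NOT t

((NOT t AND NOT s) OR (s AND t) OR (NOT p AND s)) AND NOT t
= (NOT t OR s OR NOT p) AND (NOT t OR s OR s) AND (NOT t OR t OR NOT p) AND (NOT t OR t OR s) AND (NOT s OR s OR NOT p) AND (NOT s OR s OR s) AND (NOT s OR t OR NOT p) AND (NOT s OR t OR s) AND NOT t   (distribute OR over AND)
= (NOT s OR t OR NOT p) AND NOT t   (simplify)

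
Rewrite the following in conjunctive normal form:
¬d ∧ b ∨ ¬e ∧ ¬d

¬d ∧ (b ∨ ¬e)

¬d ∧ b ∨ ¬e ∧ ¬d
≡ (¬d ∨ ¬e) ∧ (¬d ∨ ¬d) ∧ (b ∨ ¬e) ∧ (b ∨ ¬d)   — distribute ∨ over ∧
≡ ¬d ∧ (b ∨ ¬e)   — simplify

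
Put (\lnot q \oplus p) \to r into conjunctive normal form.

(\lnot q \oplus p) \to r
≡ \lnot (\lnot q \oplus p) \lor r   (eliminate \to)
≡ \lnot ((\lnot q \lor p) \land \lnot (\lnot q \land p)) \lor r   (expand \oplus)
≡ \lnot (\lnot q \lor p) \lor \lnot \lnot (\lnot q \land p) \lor r   (De Morgan)
≡ (\lnot \lnot q \land \lnot p) \lor \lnot \lnot (\lnot q \land p) \lor r   (De Morgan)
≡ (q \land \lnot p) \lor \lnot \lnot (\lnot q \land p) \lor r   (double negation)
≡ (q \land \lnot p) \lor (\lnot q \land p) \lor r   (double negation)
≡ (q \lor \lnot q \lor r) \land (q \lor p \lor r) \land (\lnot p \lor \lnot q \lor r) \land (\lnot p \lor p \lor r)   (distribute \lor over \land)
≡ (q \lor p \lor r) \land (\lnot p \lor \lnot q \lor r)   (simplify)

(q \lor p \lor r) \land (\lnot p \lor \lnot q \lor r)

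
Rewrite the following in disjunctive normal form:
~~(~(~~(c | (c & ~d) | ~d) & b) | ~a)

~~(~(~~(c | (c & ~d) | ~d) & b) | ~a)
≡ ~(~~(c | (c & ~d) | ~d) & b) | ~a   [double negation]
≡ ~~~(c | (c & ~d) | ~d) | ~b | ~a   [De Morgan]
≡ ~(c | (c & ~d) | ~d) | ~b | ~a   [double negation]
≡ (~c & ~(c & ~d) & ~~d) | ~b | ~a   [De Morgan]
≡ (~c & (~c | ~~d) & ~~d) | ~b | ~a   [De Morgan]
≡ (~c & (~c | d) & ~~d) | ~b | ~a   [double negation]
≡ (~c & (~c | d) & d) | ~b | ~a   [double negation]
≡ (~c & ~c & d) | (~c & d & d) | ~b | ~a   [distribute & over |]
≡ (~c & d) | ~b | ~a   [simplify]

(~c & d) | ~b | ~a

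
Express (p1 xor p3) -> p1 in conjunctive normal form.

~p3 | p1

(p1 xor p3) -> p1
= ~(p1 xor p3) | p1   [eliminate ->]
= ~((p1 | p3) & ~(p1 & p3)) | p1   [expand xor]
= ~(p1 | p3) | ~~(p1 & p3) | p1   [De Morgan]
= (~p1 & ~p3) | ~~(p1 & p3) | p1   [De Morgan]
= (~p1 & ~p3) | (p1 & p3) | p1   [double negation]
= (~p1 | p1 | p1) & (~p1 | p3 | p1) & (~p3 | p1 | p1) & (~p3 | p3 | p1)   [distribute | over &]
= ~p3 | p1   [simplify]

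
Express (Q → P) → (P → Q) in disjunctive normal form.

(Q → P) → (P → Q)
⇔ ¬(Q → P) ∨ (P → Q)
⇔ ¬(¬Q ∨ P) ∨ (P → Q)
⇔ ¬(¬Q ∨ P) ∨ ¬P ∨ Q
⇔ (¬¬Q ∧ ¬P) ∨ ¬P ∨ Q
⇔ (Q ∧ ¬P) ∨ ¬P ∨ Q
⇔ ¬P ∨ Q

¬P ∨ Q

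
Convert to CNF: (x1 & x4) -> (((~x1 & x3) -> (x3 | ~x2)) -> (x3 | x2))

~x1 | ~x4 | x3 | x2

(x1 & x4) -> (((~x1 & x3) -> (x3 | ~x2)) -> (x3 | x2))
≡ ~(x1 & x4) | (((~x1 & x3) -> (x3 | ~x2)) -> (x3 | x2))   — eliminate ->
≡ ~(x1 & x4) | ~((~x1 & x3) -> (x3 | ~x2)) | x3 | x2   — eliminate ->
≡ ~(x1 & x4) | ~(~(~x1 & x3) | x3 | ~x2) | x3 | x2   — eliminate ->
≡ ~x1 | ~x4 | ~(~(~x1 & x3) | x3 | ~x2) | x3 | x2   — De Morgan
≡ ~x1 | ~x4 | (~~(~x1 & x3) & ~x3 & ~~x2) | x3 | x2   — De Morgan
≡ ~x1 | ~x4 | (~x1 & x3 & ~x3 & ~~x2) | x3 | x2   — double negation
≡ ~x1 | ~x4 | (~x1 & x3 & ~x3 & x2) | x3 | x2   — double negation
≡ (~x1 | ~x4 | ~x1 | x3 | x2) & (~x1 | ~x4 | x3 | x3 | x2) & (~x1 | ~x4 | ~x3 | x3 | x2) & (~x1 | ~x4 | x2 | x3 | x2)   — distribute | over &
≡ ~x1 | ~x4 | x3 | x2   — simplify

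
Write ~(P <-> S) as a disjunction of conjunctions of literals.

(P & ~S) | (S & ~P)

~(P <-> S)
= ~((P -> S) & (S -> P))   [eliminate <->]
= ~((~P | S) & (S -> P))   [eliminate ->]
= ~((~P | S) & (~S | P))   [eliminate ->]
= ~(~P | S) | ~(~S | P)   [De Morgan]
= (~~P & ~S) | ~(~S | P)   [De Morgan]
= (P & ~S) | ~(~S | P)   [double negation]
= (P & ~S) | (~~S & ~P)   [De Morgan]
= (P & ~S) | (S & ~P)   [double negation]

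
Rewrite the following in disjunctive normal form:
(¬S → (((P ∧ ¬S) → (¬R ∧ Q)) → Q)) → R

(¬S ∧ ¬P ∧ ¬Q) ∨ R

(¬S → (((P ∧ ¬S) → (¬R ∧ Q)) → Q)) → R
≡ ¬(¬S → (((P ∧ ¬S) → (¬R ∧ Q)) → Q)) ∨ R   (eliminate →)
≡ ¬(¬¬S ∨ (((P ∧ ¬S) → (¬R ∧ Q)) → Q)) ∨ R   (eliminate →)
≡ ¬(¬¬S ∨ ¬((P ∧ ¬S) → (¬R ∧ Q)) ∨ Q) ∨ R   (eliminate →)
≡ ¬(¬¬S ∨ ¬(¬(P ∧ ¬S) ∨ (¬R ∧ Q)) ∨ Q) ∨ R   (eliminate →)
≡ (¬¬¬S ∧ ¬¬(¬(P ∧ ¬S) ∨ (¬R ∧ Q)) ∧ ¬Q) ∨ R   (De Morgan)
≡ (¬S ∧ ¬¬(¬(P ∧ ¬S) ∨ (¬R ∧ Q)) ∧ ¬Q) ∨ R   (double negation)
≡ (¬S ∧ (¬(P ∧ ¬S) ∨ (¬R ∧ Q)) ∧ ¬Q) ∨ R   (double negation)
≡ (¬S ∧ (¬P ∨ ¬¬S ∨ (¬R ∧ Q)) ∧ ¬Q) ∨ R   (De Morgan)
≡ (¬S ∧ (¬P ∨ S ∨ (¬R ∧ Q)) ∧ ¬Q) ∨ R   (double negation)
≡ (¬S ∧ ¬P ∧ ¬Q) ∨ (¬S ∧ S ∧ ¬Q) ∨ (¬S ∧ ¬R ∧ Q ∧ ¬Q) ∨ R   (distribute ∧ over ∨)
≡ (¬S ∧ ¬P ∧ ¬Q) ∨ R   (simplify)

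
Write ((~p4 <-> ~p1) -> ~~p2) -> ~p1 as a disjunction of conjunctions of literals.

((~p4 <-> ~p1) -> ~~p2) -> ~p1
⇔ ~((~p4 <-> ~p1) -> ~~p2) | ~p1   (eliminate ->)
⇔ ~(~(~p4 <-> ~p1) | ~~p2) | ~p1   (eliminate ->)
⇔ ~(~((~p4 -> ~p1) & (~p1 -> ~p4)) | ~~p2) | ~p1   (eliminate <->)
⇔ ~(~((~~p4 | ~p1) & (~p1 -> ~p4)) | ~~p2) | ~p1   (eliminate ->)
⇔ ~(~((~~p4 | ~p1) & (~~p1 | ~p4)) | ~~p2) | ~p1   (eliminate ->)
⇔ (~~((~~p4 | ~p1) & (~~p1 | ~p4)) & ~~~p2) | ~p1   (De Morgan)
⇔ ((~~p4 | ~p1) & (~~p1 | ~p4) & ~~~p2) | ~p1   (double negation)
⇔ ((p4 | ~p1) & (~~p1 | ~p4) & ~~~p2) | ~p1   (double negation)
⇔ ((p4 | ~p1) & (p1 | ~p4) & ~~~p2) | ~p1   (double negation)
⇔ ((p4 | ~p1) & (p1 | ~p4) & ~p2) | ~p1   (double negation)
⇔ (p4 & p1 & ~p2) | (p4 & ~p4 & ~p2) | (~p1 & p1 & ~p2) | (~p1 & ~p4 & ~p2) | ~p1   (distribute & over |)
⇔ (p4 & p1 & ~p2) | ~p1   (simplify)

(p4 & p1 & ~p2) | ~p1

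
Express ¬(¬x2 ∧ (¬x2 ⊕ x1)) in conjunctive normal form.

x2 ∨ x1

¬(¬x2 ∧ (¬x2 ⊕ x1))
⇔ ¬(¬x2 ∧ (¬x2 ∨ x1) ∧ ¬(¬x2 ∧ x1))   — expand ⊕
⇔ ¬¬x2 ∨ ¬(¬x2 ∨ x1) ∨ ¬¬(¬x2 ∧ x1)   — De Morgan
⇔ x2 ∨ ¬(¬x2 ∨ x1) ∨ ¬¬(¬x2 ∧ x1)   — double negation
⇔ x2 ∨ (¬¬x2 ∧ ¬x1) ∨ ¬¬(¬x2 ∧ x1)   — De Morgan
⇔ x2 ∨ (x2 ∧ ¬x1) ∨ ¬¬(¬x2 ∧ x1)   — double negation
⇔ x2 ∨ (x2 ∧ ¬x1) ∨ (¬x2 ∧ x1)   — double negation
⇔ (x2 ∨ x2 ∨ ¬x2) ∧ (x2 ∨ x2 ∨ x1) ∧ (x2 ∨ ¬x1 ∨ ¬x2) ∧ (x2 ∨ ¬x1 ∨ x1)   — distribute ∨ over ∧
⇔ x2 ∨ x1   — simplify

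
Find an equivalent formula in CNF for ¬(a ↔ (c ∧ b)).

¬(a ↔ (c ∧ b))
≡ ¬((a → (c ∧ b)) ∧ ((c ∧ b) → a))   [eliminate ↔]
≡ ¬((¬a ∨ (c ∧ b)) ∧ ((c ∧ b) → a))   [eliminate →]
≡ ¬((¬a ∨ (c ∧ b)) ∧ (¬(c ∧ b) ∨ a))   [eliminate →]
≡ ¬(¬a ∨ (c ∧ b)) ∨ ¬(¬(c ∧ b) ∨ a)   [De Morgan]
≡ (¬¬a ∧ ¬(c ∧ b)) ∨ ¬(¬(c ∧ b) ∨ a)   [De Morgan]
≡ (a ∧ ¬(c ∧ b)) ∨ ¬(¬(c ∧ b) ∨ a)   [double negation]
≡ (a ∧ (¬c ∨ ¬b)) ∨ ¬(¬(c ∧ b) ∨ a)   [De Morgan]
≡ (a ∧ (¬c ∨ ¬b)) ∨ (¬¬(c ∧ b) ∧ ¬a)   [De Morgan]
≡ (a ∧ (¬c ∨ ¬b)) ∨ (c ∧ b ∧ ¬a)   [double negation]
≡ (a ∨ c) ∧ (a ∨ b) ∧ (a ∨ ¬a) ∧ (¬c ∨ ¬b ∨ c) ∧ (¬c ∨ ¬b ∨ b) ∧ (¬c ∨ ¬b ∨ ¬a)   [distribute ∨ over ∧]
≡ (a ∨ c) ∧ (a ∨ b) ∧ (¬c ∨ ¬b ∨ ¬a)   [simplify]

(a ∨ c) ∧ (a ∨ b) ∧ (¬c ∨ ¬b ∨ ¬a)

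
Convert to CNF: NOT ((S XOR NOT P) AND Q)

(NOT S OR NOT P OR NOT Q) AND (P OR S OR NOT Q)

NOT ((S XOR NOT P) AND Q)
≡ NOT ((S OR NOT P) AND NOT (S AND NOT P) AND Q)   [expand XOR]
≡ NOT (S OR NOT P) OR NOT NOT (S AND NOT P) OR NOT Q   [De Morgan]
≡ (NOT S AND NOT NOT P) OR NOT NOT (S AND NOT P) OR NOT Q   [De Morgan]
≡ (NOT S AND P) OR NOT NOT (S AND NOT P) OR NOT Q   [double negation]
≡ (NOT S AND P) OR (S AND NOT P) OR NOT Q   [double negation]
≡ (NOT S OR S OR NOT Q) AND (NOT S OR NOT P OR NOT Q) AND (P OR S OR NOT Q) AND (P OR NOT P OR NOT Q)   [distribute OR over AND]
≡ (NOT S OR NOT P OR NOT Q) AND (P OR S OR NOT Q)   [simplify]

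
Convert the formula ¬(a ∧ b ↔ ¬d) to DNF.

¬(a ∧ b ↔ ¬d)
= ¬((a ∧ b → ¬d) ∧ (¬d → a ∧ b))   [eliminate ↔]
= ¬((¬(a ∧ b) ∨ ¬d) ∧ (¬d → a ∧ b))   [eliminate →]
= ¬((¬(a ∧ b) ∨ ¬d) ∧ (¬¬d ∨ a ∧ b))   [eliminate →]
= ¬(¬(a ∧ b) ∨ ¬d) ∨ ¬(¬¬d ∨ a ∧ b)   [De Morgan]
= ¬¬(a ∧ b) ∧ ¬¬d ∨ ¬(¬¬d ∨ a ∧ b)   [De Morgan]
= a ∧ b ∧ ¬¬d ∨ ¬(¬¬d ∨ a ∧ b)   [double negation]
= a ∧ b ∧ d ∨ ¬(¬¬d ∨ a ∧ b)   [double negation]
= a ∧ b ∧ d ∨ ¬¬¬d ∧ ¬(a ∧ b)   [De Morgan]
= a ∧ b ∧ d ∨ ¬d ∧ ¬(a ∧ b)   [double negation]
= a ∧ b ∧ d ∨ ¬d ∧ (¬a ∨ ¬b)   [De Morgan]
= a ∧ b ∧ d ∨ ¬d ∧ ¬a ∨ ¬d ∧ ¬b   [distribute ∧ over ∨]

a ∧ b ∧ d ∨ ¬d ∧ ¬a ∨ ¬d ∧ ¬b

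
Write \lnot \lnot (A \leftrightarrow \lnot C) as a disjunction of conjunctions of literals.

(\lnot A \land C) \lor (\lnot C \land A)

\lnot \lnot (A \leftrightarrow \lnot C)
≡ \lnot \lnot ((A \to \lnot C) \land (\lnot C \to A))   [eliminate \leftrightarrow]
≡ \lnot \lnot ((\lnot A \lor \lnot C) \land (\lnot C \to A))   [eliminate \to]
≡ \lnot \lnot ((\lnot A \lor \lnot C) \land (\lnot \lnot C \lor A))   [eliminate \to]
≡ (\lnot A \lor \lnot C) \land (\lnot \lnot C \lor A)   [double negation]
≡ (\lnot A \lor \lnot C) \land (C \lor A)   [double negation]
≡ (\lnot A \land C) \lor (\lnot A \land A) \lor (\lnot C \land C) \lor (\lnot C \land A)   [distribute \land over \lor]
≡ (\lnot A \land C) \lor (\lnot C \land A)   [simplify]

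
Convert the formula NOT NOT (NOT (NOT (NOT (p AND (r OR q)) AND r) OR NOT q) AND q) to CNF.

NOT NOT (NOT (NOT (NOT (p AND (r OR q)) AND r) OR NOT q) AND q)
≡ NOT (NOT (NOT (p AND (r OR q)) AND r) OR NOT q) AND q   (double negation)
≡ NOT NOT (NOT (p AND (r OR q)) AND r) AND NOT NOT q AND q   (De Morgan)
≡ NOT (p AND (r OR q)) AND r AND NOT NOT q AND q   (double negation)
≡ (NOT p OR NOT (r OR q)) AND r AND NOT NOT q AND q   (De Morgan)
≡ (NOT p OR (NOT r AND NOT q)) AND r AND NOT NOT q AND q   (De Morgan)
≡ (NOT p OR (NOT r AND NOT q)) AND r AND q AND q   (double negation)
≡ (NOT p OR NOT r) AND (NOT p OR NOT q) AND r AND q AND q   (distribute OR over AND)
≡ (NOT p OR NOT r) AND (NOT p OR NOT q) AND r AND q   (simplify)

(NOT p OR NOT r) AND (NOT p OR NOT q) AND r AND q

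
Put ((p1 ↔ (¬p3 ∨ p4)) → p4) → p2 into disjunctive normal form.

(¬p1 ∧ p3 ∧ ¬p4) ∨ (¬p3 ∧ p1 ∧ ¬p4) ∨ p2

((p1 ↔ (¬p3 ∨ p4)) → p4) → p2
≡ ¬((p1 ↔ (¬p3 ∨ p4)) → p4) ∨ p2   [eliminate →]
≡ ¬(¬(p1 ↔ (¬p3 ∨ p4)) ∨ p4) ∨ p2   [eliminate →]
≡ ¬(¬((p1 → (¬p3 ∨ p4)) ∧ ((¬p3 ∨ p4) → p1)) ∨ p4) ∨ p2   [eliminate ↔]
≡ ¬(¬((¬p1 ∨ ¬p3 ∨ p4) ∧ ((¬p3 ∨ p4) → p1)) ∨ p4) ∨ p2   [eliminate →]
≡ ¬(¬((¬p1 ∨ ¬p3 ∨ p4) ∧ (¬(¬p3 ∨ p4) ∨ p1)) ∨ p4) ∨ p2   [eliminate →]
≡ (¬¬((¬p1 ∨ ¬p3 ∨ p4) ∧ (¬(¬p3 ∨ p4) ∨ p1)) ∧ ¬p4) ∨ p2   [De Morgan]
≡ ((¬p1 ∨ ¬p3 ∨ p4) ∧ (¬(¬p3 ∨ p4) ∨ p1) ∧ ¬p4) ∨ p2   [double negation]
≡ ((¬p1 ∨ ¬p3 ∨ p4) ∧ ((¬¬p3 ∧ ¬p4) ∨ p1) ∧ ¬p4) ∨ p2   [De Morgan]
≡ ((¬p1 ∨ ¬p3 ∨ p4) ∧ ((p3 ∧ ¬p4) ∨ p1) ∧ ¬p4) ∨ p2   [double negation]
≡ (¬p1 ∧ p3 ∧ ¬p4 ∧ ¬p4) ∨ (¬p1 ∧ p1 ∧ ¬p4) ∨ (¬p3 ∧ p3 ∧ ¬p4 ∧ ¬p4) ∨ (¬p3 ∧ p1 ∧ ¬p4) ∨ (p4 ∧ p3 ∧ ¬p4 ∧ ¬p4) ∨ (p4 ∧ p1 ∧ ¬p4) ∨ p2   [distribute ∧ over ∨]
≡ (¬p1 ∧ p3 ∧ ¬p4) ∨ (¬p3 ∧ p1 ∧ ¬p4) ∨ p2   [simplify]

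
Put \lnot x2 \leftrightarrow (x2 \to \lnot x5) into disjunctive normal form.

\lnot x2 \leftrightarrow (x2 \to \lnot x5)
= (\lnot x2 \to (x2 \to \lnot x5)) \land ((x2 \to \lnot x5) \to \lnot x2)   (eliminate \leftrightarrow)
= (\lnot \lnot x2 \lor (x2 \to \lnot x5)) \land ((x2 \to \lnot x5) \to \lnot x2)   (eliminate \to)
= (\lnot \lnot x2 \lor \lnot x2 \lor \lnot x5) \land ((x2 \to \lnot x5) \to \lnot x2)   (eliminate \to)
= (\lnot \lnot x2 \lor \lnot x2 \lor \lnot x5) \land (\lnot (x2 \to \lnot x5) \lor \lnot x2)   (eliminate \to)
= (\lnot \lnot x2 \lor \lnot x2 \lor \lnot x5) \land (\lnot (\lnot x2 \lor \lnot x5) \lor \lnot x2)   (eliminate \to)
= (x2 \lor \lnot x2 \lor \lnot x5) \land (\lnot (\lnot x2 \lor \lnot x5) \lor \lnot x2)   (double negation)
= (x2 \lor \lnot x2 \lor \lnot x5) \land ((\lnot \lnot x2 \land \lnot \lnot x5) \lor \lnot x2)   (De Morgan)
= (x2 \lor \lnot x2 \lor \lnot x5) \land ((x2 \land \lnot \lnot x5) \lor \lnot x2)   (double negation)
= (x2 \lor \lnot x2 \lor \lnot x5) \land ((x2 \land x5) \lor \lnot x2)   (double negation)
= (x2 \land x2 \land x5) \lor (x2 \land \lnot x2) \lor (\lnot x2 \land x2 \land x5) \lor (\lnot x2 \land \lnot x2) \lor (\lnot x5 \land x2 \land x5) \lor (\lnot x5 \land \lnot x2)   (distribute \land over \lor)
= (x2 \land x5) \lor \lnot x2   (simplify)

(x2 \land x5) \lor \lnot x2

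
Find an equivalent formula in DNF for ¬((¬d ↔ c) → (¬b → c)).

¬((¬d ↔ c) → (¬b → c))
= ¬(¬(¬d ↔ c) ∨ (¬b → c))   — eliminate →
= ¬(¬((¬d → c) ∧ (c → ¬d)) ∨ (¬b → c))   — eliminate ↔
= ¬(¬((¬¬d ∨ c) ∧ (c → ¬d)) ∨ (¬b → c))   — eliminate →
= ¬(¬((¬¬d ∨ c) ∧ (¬c ∨ ¬d)) ∨ (¬b → c))   — eliminate →
= ¬(¬((¬¬d ∨ c) ∧ (¬c ∨ ¬d)) ∨ ¬¬b ∨ c)   — eliminate →
= ¬¬((¬¬d ∨ c) ∧ (¬c ∨ ¬d)) ∧ ¬¬¬b ∧ ¬c   — De Morgan
= (¬¬d ∨ c) ∧ (¬c ∨ ¬d) ∧ ¬¬¬b ∧ ¬c   — double negation
= (d ∨ c) ∧ (¬c ∨ ¬d) ∧ ¬¬¬b ∧ ¬c   — double negation
= (d ∨ c) ∧ (¬c ∨ ¬d) ∧ ¬b ∧ ¬c   — double negation
= (d ∧ ¬c ∧ ¬b ∧ ¬c) ∨ (d ∧ ¬d ∧ ¬b ∧ ¬c) ∨ (c ∧ ¬c ∧ ¬b ∧ ¬c) ∨ (c ∧ ¬d ∧ ¬b ∧ ¬c)   — distribute ∧ over ∨
= d ∧ ¬c ∧ ¬b   — simplify

d ∧ ¬c ∧ ¬b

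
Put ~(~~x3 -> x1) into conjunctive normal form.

~(~~x3 -> x1)
≡ ~(~~~x3 | x1)   — eliminate ->
≡ ~~~~x3 & ~x1   — De Morgan
≡ ~~x3 & ~x1   — double negation
≡ x3 & ~x1   — double negation

x3 & ~x1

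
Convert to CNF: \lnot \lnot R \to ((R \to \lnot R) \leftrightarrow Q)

\lnot \lnot R \to ((R \to \lnot R) \leftrightarrow Q)
≡ \lnot \lnot \lnot R \lor ((R \to \lnot R) \leftrightarrow Q)
≡ \lnot \lnot \lnot R \lor (((R \to \lnot R) \to Q) \land (Q \to (R \to \lnot R)))
≡ \lnot \lnot \lnot R \lor ((\lnot (R \to \lnot R) \lor Q) \land (Q \to (R \to \lnot R)))
≡ \lnot \lnot \lnot R \lor ((\lnot (\lnot R \lor \lnot R) \lor Q) \land (Q \to (R \to \lnot R)))
≡ \lnot \lnot \lnot R \lor ((\lnot (\lnot R \lor \lnot R) \lor Q) \land (\lnot Q \lor (R \to \lnot R)))
≡ \lnot \lnot \lnot R \lor ((\lnot (\lnot R \lor \lnot R) \lor Q) \land (\lnot Q \lor \lnot R \lor \lnot R))
≡ \lnot R \lor ((\lnot (\lnot R \lor \lnot R) \lor Q) \land (\lnot Q \lor \lnot R \lor \lnot R))
≡ \lnot R \lor (((\lnot \lnot R \land \lnot \lnot R) \lor Q) \land (\lnot Q \lor \lnot R \lor \lnot R))
≡ \lnot R \lor (((R \land \lnot \lnot R) \lor Q) \land (\lnot Q \lor \lnot R \lor \lnot R))
≡ \lnot R \lor (((R \land R) \lor Q) \land (\lnot Q \lor \lnot R \lor \lnot R))
≡ (\lnot R \lor R \lor Q) \land (\lnot R \lor R \lor Q) \land (\lnot R \lor \lnot Q \lor \lnot R \lor \lnot R)
≡ \lnot R \lor \lnot Q

\lnot R \lor \lnot Q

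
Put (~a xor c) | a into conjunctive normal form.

(~a xor c) | a
⇔ ((~a | c) & ~(~a & c)) | a   — expand xor
⇔ ((~a | c) & (~~a | ~c)) | a   — De Morgan
⇔ ((~a | c) & (a | ~c)) | a   — double negation
⇔ (~a | c | a) & (a | ~c | a)   — distribute | over &
⇔ a | ~c   — simplify

a | ~c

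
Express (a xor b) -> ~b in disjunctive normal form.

(a xor b) -> ~b
= ~(a xor b) | ~b   (eliminate ->)
= ~((a & ~b) | (~a & b)) | ~b   (expand xor)
= (~(a & ~b) & ~(~a & b)) | ~b   (De Morgan)
= ((~a | ~~b) & ~(~a & b)) | ~b   (De Morgan)
= ((~a | b) & ~(~a & b)) | ~b   (double negation)
= ((~a | b) & (~~a | ~b)) | ~b   (De Morgan)
= ((~a | b) & (a | ~b)) | ~b   (double negation)
= (~a & a) | (~a & ~b) | (b & a) | (b & ~b) | ~b   (distribute & over |)
= (b & a) | ~b   (simplify)

(b & a) | ~b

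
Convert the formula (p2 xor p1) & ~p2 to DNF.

(p2 xor p1) & ~p2
≡ ((p2 & ~p1) | (~p2 & p1)) & ~p2   [expand xor]
≡ (p2 & ~p1 & ~p2) | (~p2 & p1 & ~p2)   [distribute & over |]
≡ ~p2 & p1   [simplify]

~p2 & p1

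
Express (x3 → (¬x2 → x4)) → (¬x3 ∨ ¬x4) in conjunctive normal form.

(x3 → (¬x2 → x4)) → (¬x3 ∨ ¬x4)
≡ ¬(x3 → (¬x2 → x4)) ∨ ¬x3 ∨ ¬x4
≡ ¬(¬x3 ∨ (¬x2 → x4)) ∨ ¬x3 ∨ ¬x4
≡ ¬(¬x3 ∨ ¬¬x2 ∨ x4) ∨ ¬x3 ∨ ¬x4
≡ (¬¬x3 ∧ ¬¬¬x2 ∧ ¬x4) ∨ ¬x3 ∨ ¬x4
≡ (x3 ∧ ¬¬¬x2 ∧ ¬x4) ∨ ¬x3 ∨ ¬x4
≡ (x3 ∧ ¬x2 ∧ ¬x4) ∨ ¬x3 ∨ ¬x4
≡ (x3 ∨ ¬x3 ∨ ¬x4) ∧ (¬x2 ∨ ¬x3 ∨ ¬x4) ∧ (¬x4 ∨ ¬x3 ∨ ¬x4)
≡ ¬x4 ∨ ¬x3

¬x4 ∨ ¬x3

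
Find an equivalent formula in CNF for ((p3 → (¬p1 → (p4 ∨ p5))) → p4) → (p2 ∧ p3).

(¬p3 ∨ p1 ∨ p4 ∨ p5 ∨ p2) ∧ (¬p4 ∨ p2) ∧ (¬p4 ∨ p3)

((p3 → (¬p1 → (p4 ∨ p5))) → p4) → (p2 ∧ p3)
⇔ ¬((p3 → (¬p1 → (p4 ∨ p5))) → p4) ∨ (p2 ∧ p3)   [eliminate →]
⇔ ¬(¬(p3 → (¬p1 → (p4 ∨ p5))) ∨ p4) ∨ (p2 ∧ p3)   [eliminate →]
⇔ ¬(¬(¬p3 ∨ (¬p1 → (p4 ∨ p5))) ∨ p4) ∨ (p2 ∧ p3)   [eliminate →]
⇔ ¬(¬(¬p3 ∨ ¬¬p1 ∨ p4 ∨ p5) ∨ p4) ∨ (p2 ∧ p3)   [eliminate →]
⇔ (¬¬(¬p3 ∨ ¬¬p1 ∨ p4 ∨ p5) ∧ ¬p4) ∨ (p2 ∧ p3)   [De Morgan]
⇔ ((¬p3 ∨ ¬¬p1 ∨ p4 ∨ p5) ∧ ¬p4) ∨ (p2 ∧ p3)   [double negation]
⇔ ((¬p3 ∨ p1 ∨ p4 ∨ p5) ∧ ¬p4) ∨ (p2 ∧ p3)   [double negation]
⇔ (¬p3 ∨ p1 ∨ p4 ∨ p5 ∨ p2) ∧ (¬p3 ∨ p1 ∨ p4 ∨ p5 ∨ p3) ∧ (¬p4 ∨ p2) ∧ (¬p4 ∨ p3)   [distribute ∨ over ∧]
⇔ (¬p3 ∨ p1 ∨ p4 ∨ p5 ∨ p2) ∧ (¬p4 ∨ p2) ∧ (¬p4 ∨ p3)   [simplify]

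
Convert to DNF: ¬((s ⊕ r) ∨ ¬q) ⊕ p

¬((s ⊕ r) ∨ ¬q) ⊕ p
⇔ (¬((s ⊕ r) ∨ ¬q) ∧ ¬p) ∨ (¬¬((s ⊕ r) ∨ ¬q) ∧ p)   (expand ⊕)
⇔ (¬((s ∧ ¬r) ∨ (¬s ∧ r) ∨ ¬q) ∧ ¬p) ∨ (¬¬((s ⊕ r) ∨ ¬q) ∧ p)   (expand ⊕)
⇔ (¬((s ∧ ¬r) ∨ (¬s ∧ r) ∨ ¬q) ∧ ¬p) ∨ (¬¬((s ∧ ¬r) ∨ (¬s ∧ r) ∨ ¬q) ∧ p)   (expand ⊕)
⇔ (¬(s ∧ ¬r) ∧ ¬(¬s ∧ r) ∧ ¬¬q ∧ ¬p) ∨ (¬¬((s ∧ ¬r) ∨ (¬s ∧ r) ∨ ¬q) ∧ p)   (De Morgan)
⇔ ((¬s ∨ ¬¬r) ∧ ¬(¬s ∧ r) ∧ ¬¬q ∧ ¬p) ∨ (¬¬((s ∧ ¬r) ∨ (¬s ∧ r) ∨ ¬q) ∧ p)   (De Morgan)
⇔ ((¬s ∨ r) ∧ ¬(¬s ∧ r) ∧ ¬¬q ∧ ¬p) ∨ (¬¬((s ∧ ¬r) ∨ (¬s ∧ r) ∨ ¬q) ∧ p)   (double negation)
⇔ ((¬s ∨ r) ∧ (¬¬s ∨ ¬r) ∧ ¬¬q ∧ ¬p) ∨ (¬¬((s ∧ ¬r) ∨ (¬s ∧ r) ∨ ¬q) ∧ p)   (De Morgan)
⇔ ((¬s ∨ r) ∧ (s ∨ ¬r) ∧ ¬¬q ∧ ¬p) ∨ (¬¬((s ∧ ¬r) ∨ (¬s ∧ r) ∨ ¬q) ∧ p)   (double negation)
⇔ ((¬s ∨ r) ∧ (s ∨ ¬r) ∧ q ∧ ¬p) ∨ (¬¬((s ∧ ¬r) ∨ (¬s ∧ r) ∨ ¬q) ∧ p)   (double negation)
⇔ ((¬s ∨ r) ∧ (s ∨ ¬r) ∧ q ∧ ¬p) ∨ (((s ∧ ¬r) ∨ (¬s ∧ r) ∨ ¬q) ∧ p)   (double negation)
⇔ (¬s ∧ s ∧ q ∧ ¬p) ∨ (¬s ∧ ¬r ∧ q ∧ ¬p) ∨ (r ∧ s ∧ q ∧ ¬p) ∨ (r ∧ ¬r ∧ q ∧ ¬p) ∨ (s ∧ ¬r ∧ p) ∨ (¬s ∧ r ∧ p) ∨ (¬q ∧ p)   (distribute ∧ over ∨)
⇔ (¬s ∧ ¬r ∧ q ∧ ¬p) ∨ (r ∧ s ∧ q ∧ ¬p) ∨ (s ∧ ¬r ∧ p) ∨ (¬s ∧ r ∧ p) ∨ (¬q ∧ p)   (simplify)

(¬s ∧ ¬r ∧ q ∧ ¬p) ∨ (r ∧ s ∧ q ∧ ¬p) ∨ (s ∧ ¬r ∧ p) ∨ (¬s ∧ r ∧ p) ∨ (¬q ∧ p)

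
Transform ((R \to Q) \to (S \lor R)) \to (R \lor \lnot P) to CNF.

((R \to Q) \to (S \lor R)) \to (R \lor \lnot P)
= \lnot ((R \to Q) \to (S \lor R)) \lor R \lor \lnot P   — eliminate \to
= \lnot (\lnot (R \to Q) \lor S \lor R) \lor R \lor \lnot P   — eliminate \to
= \lnot (\lnot (\lnot R \lor Q) \lor S \lor R) \lor R \lor \lnot P   — eliminate \to
= (\lnot \lnot (\lnot R \lor Q) \land \lnot S \land \lnot R) \lor R \lor \lnot P   — De Morgan
= ((\lnot R \lor Q) \land \lnot S \land \lnot R) \lor R \lor \lnot P   — double negation
= (\lnot R \lor Q \lor R \lor \lnot P) \land (\lnot S \lor R \lor \lnot P) \land (\lnot R \lor R \lor \lnot P)   — distribute \lor over \land
= \lnot S \lor R \lor \lnot P   — simplify

\lnot S \lor R \lor \lnot P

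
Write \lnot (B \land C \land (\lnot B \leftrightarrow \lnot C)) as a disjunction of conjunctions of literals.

\lnot B \lor \lnot C

\lnot (B \land C \land (\lnot B \leftrightarrow \lnot C))
= \lnot (B \land C \land (\lnot B \to \lnot C) \land (\lnot C \to \lnot B))   [eliminate \leftrightarrow]
= \lnot (B \land C \land (\lnot \lnot B \lor \lnot C) \land (\lnot C \to \lnot B))   [eliminate \to]
= \lnot (B \land C \land (\lnot \lnot B \lor \lnot C) \land (\lnot \lnot C \lor \lnot B))   [eliminate \to]
= \lnot B \lor \lnot C \lor \lnot (\lnot \lnot B \lor \lnot C) \lor \lnot (\lnot \lnot C \lor \lnot B)   [De Morgan]
= \lnot B \lor \lnot C \lor (\lnot \lnot \lnot B \land \lnot \lnot C) \lor \lnot (\lnot \lnot C \lor \lnot B)   [De Morgan]
= \lnot B \lor \lnot C \lor (\lnot B \land \lnot \lnot C) \lor \lnot (\lnot \lnot C \lor \lnot B)   [double negation]
= \lnot B \lor \lnot C \lor (\lnot B \land C) \lor \lnot (\lnot \lnot C \lor \lnot B)   [double negation]
= \lnot B \lor \lnot C \lor (\lnot B \land C) \lor (\lnot \lnot \lnot C \land \lnot \lnot B)   [De Morgan]
= \lnot B \lor \lnot C \lor (\lnot B \land C) \lor (\lnot C \land \lnot \lnot B)   [double negation]
= \lnot B \lor \lnot C \lor (\lnot B \land C) \lor (\lnot C \land B)   [double negation]
= \lnot B \lor \lnot C   [simplify]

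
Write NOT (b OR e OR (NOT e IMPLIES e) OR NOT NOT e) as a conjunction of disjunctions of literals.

NOT b AND NOT e

NOT (b OR e OR (NOT e IMPLIES e) OR NOT NOT e)
≡ NOT (b OR e OR NOT NOT e OR e OR NOT NOT e)
≡ NOT b AND NOT e AND NOT NOT NOT e AND NOT e AND NOT NOT NOT e
≡ NOT b AND NOT e AND NOT e AND NOT e AND NOT NOT NOT e
≡ NOT b AND NOT e AND NOT e AND NOT e AND NOT e
≡ NOT b AND NOT e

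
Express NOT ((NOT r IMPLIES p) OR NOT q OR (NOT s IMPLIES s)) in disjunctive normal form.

NOT r AND NOT p AND q AND NOT s

NOT ((NOT r IMPLIES p) OR NOT q OR (NOT s IMPLIES s))
≡ NOT (NOT NOT r OR p OR NOT q OR (NOT s IMPLIES s))   (eliminate IMPLIES)
≡ NOT (NOT NOT r OR p OR NOT q OR NOT NOT s OR s)   (eliminate IMPLIES)
≡ NOT NOT NOT r AND NOT p AND NOT NOT q AND NOT NOT NOT s AND NOT s   (De Morgan)
≡ NOT r AND NOT p AND NOT NOT q AND NOT NOT NOT s AND NOT s   (double negation)
≡ NOT r AND NOT p AND q AND NOT NOT NOT s AND NOT s   (double negation)
≡ NOT r AND NOT p AND q AND NOT s AND NOT s   (double negation)
≡ NOT r AND NOT p AND q AND NOT s   (simplify)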